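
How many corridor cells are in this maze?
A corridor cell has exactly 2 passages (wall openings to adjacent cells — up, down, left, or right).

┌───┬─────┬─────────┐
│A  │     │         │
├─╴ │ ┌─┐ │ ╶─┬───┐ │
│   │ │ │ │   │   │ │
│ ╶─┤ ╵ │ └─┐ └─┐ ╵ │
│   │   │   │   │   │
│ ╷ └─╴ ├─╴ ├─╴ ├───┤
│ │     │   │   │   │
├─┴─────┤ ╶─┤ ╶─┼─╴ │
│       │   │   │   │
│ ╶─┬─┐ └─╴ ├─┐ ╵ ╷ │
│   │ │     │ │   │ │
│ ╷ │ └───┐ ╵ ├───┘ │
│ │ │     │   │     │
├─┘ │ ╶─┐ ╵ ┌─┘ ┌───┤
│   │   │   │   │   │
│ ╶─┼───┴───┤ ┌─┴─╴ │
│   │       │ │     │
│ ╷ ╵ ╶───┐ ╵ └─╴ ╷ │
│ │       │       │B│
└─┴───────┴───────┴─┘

Counting cells with exactly 2 passages:
Total corridor cells: 74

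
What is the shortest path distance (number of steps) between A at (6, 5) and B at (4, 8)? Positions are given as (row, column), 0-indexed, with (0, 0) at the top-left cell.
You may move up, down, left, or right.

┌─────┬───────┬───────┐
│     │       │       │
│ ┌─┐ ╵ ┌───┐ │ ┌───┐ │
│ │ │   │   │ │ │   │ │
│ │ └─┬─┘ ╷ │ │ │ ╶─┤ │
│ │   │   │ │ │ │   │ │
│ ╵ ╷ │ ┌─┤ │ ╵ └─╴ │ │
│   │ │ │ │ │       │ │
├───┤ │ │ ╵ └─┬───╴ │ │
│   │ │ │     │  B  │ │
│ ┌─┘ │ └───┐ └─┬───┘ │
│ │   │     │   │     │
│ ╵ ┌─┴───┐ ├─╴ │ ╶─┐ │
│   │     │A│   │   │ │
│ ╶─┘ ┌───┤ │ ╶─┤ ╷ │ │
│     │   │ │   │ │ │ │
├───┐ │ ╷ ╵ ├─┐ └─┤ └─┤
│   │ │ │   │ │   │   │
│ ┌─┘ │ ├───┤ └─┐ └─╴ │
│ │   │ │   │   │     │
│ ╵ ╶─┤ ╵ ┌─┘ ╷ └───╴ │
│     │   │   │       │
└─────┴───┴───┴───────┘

Finding path from (6, 5) to (4, 8):
Path: (6,5) → (5,5) → (5,4) → (5,3) → (4,3) → (3,3) → (2,3) → (2,4) → (1,4) → (1,5) → (2,5) → (3,5) → (4,5) → (4,6) → (5,6) → (5,7) → (6,7) → (6,6) → (7,6) → (7,7) → (8,7) → (8,8) → (9,8) → (9,9) → (9,10) → (8,10) → (8,9) → (7,9) → (6,9) → (6,8) → (5,8) → (5,9) → (5,10) → (4,10) → (3,10) → (2,10) → (1,10) → (0,10) → (0,9) → (0,8) → (0,7) → (1,7) → (2,7) → (3,7) → (3,8) → (3,9) → (4,9) → (4,8)
Distance: 47 steps

Solution:

┌─────┬───────┬───────┐
│     │       │↓ ← ← ↰│
│ ┌─┐ ╵ ┌───┐ │ ┌───┐ │
│ │ │   │↱ ↓│ │↓│   │↑│
│ │ └─┬─┘ ╷ │ │ │ ╶─┤ │
│ │   │↱ ↑│↓│ │↓│   │↑│
│ ╵ ╷ │ ┌─┤ │ ╵ └─╴ │ │
│   │ │↑│ │↓│  ↳ → ↓│↑│
├───┤ │ │ ╵ └─┬───╴ │ │
│   │ │↑│  ↳ ↓│  B ↲│↑│
│ ┌─┘ │ └───┐ └─┬───┘ │
│ │   │↑ ← ↰│↳ ↓│↱ → ↑│
│ ╵ ┌─┴───┐ ├─╴ │ ╶─┐ │
│   │     │A│↓ ↲│↑ ↰│ │
│ ╶─┘ ┌───┤ │ ╶─┤ ╷ │ │
│     │   │ │↳ ↓│ │↑│ │
├───┐ │ ╷ ╵ ├─┐ └─┤ └─┤
│   │ │ │   │ │↳ ↓│↑ ↰│
│ ┌─┘ │ ├───┤ └─┐ └─╴ │
│ │   │ │   │   │↳ → ↑│
│ ╵ ╶─┤ ╵ ┌─┘ ╷ └───╴ │
│     │   │   │       │
└─────┴───┴───┴───────┘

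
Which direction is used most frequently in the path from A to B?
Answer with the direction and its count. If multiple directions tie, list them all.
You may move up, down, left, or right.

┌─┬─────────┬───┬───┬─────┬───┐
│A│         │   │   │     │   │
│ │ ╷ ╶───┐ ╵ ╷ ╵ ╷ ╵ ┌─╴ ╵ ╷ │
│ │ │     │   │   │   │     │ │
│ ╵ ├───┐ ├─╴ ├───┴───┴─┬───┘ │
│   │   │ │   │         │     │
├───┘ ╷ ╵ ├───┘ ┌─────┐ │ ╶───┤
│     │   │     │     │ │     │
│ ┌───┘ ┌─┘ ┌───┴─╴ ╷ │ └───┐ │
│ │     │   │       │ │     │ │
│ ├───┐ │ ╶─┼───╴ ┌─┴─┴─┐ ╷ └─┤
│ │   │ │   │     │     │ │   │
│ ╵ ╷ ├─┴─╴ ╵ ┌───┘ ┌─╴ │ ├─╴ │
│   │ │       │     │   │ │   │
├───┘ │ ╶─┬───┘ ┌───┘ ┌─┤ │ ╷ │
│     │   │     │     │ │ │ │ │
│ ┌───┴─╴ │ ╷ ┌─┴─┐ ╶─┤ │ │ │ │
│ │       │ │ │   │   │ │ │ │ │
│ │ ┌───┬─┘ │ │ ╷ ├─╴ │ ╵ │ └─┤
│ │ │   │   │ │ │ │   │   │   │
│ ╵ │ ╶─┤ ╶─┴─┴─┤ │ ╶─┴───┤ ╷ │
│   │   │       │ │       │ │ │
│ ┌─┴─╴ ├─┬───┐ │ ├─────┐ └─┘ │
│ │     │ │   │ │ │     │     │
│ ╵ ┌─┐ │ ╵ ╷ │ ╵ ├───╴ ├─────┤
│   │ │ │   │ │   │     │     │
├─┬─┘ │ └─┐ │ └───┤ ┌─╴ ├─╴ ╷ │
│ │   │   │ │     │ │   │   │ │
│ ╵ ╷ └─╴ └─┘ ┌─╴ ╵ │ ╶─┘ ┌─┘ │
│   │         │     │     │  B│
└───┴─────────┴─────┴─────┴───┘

Directions: down, down, right, up, up, right, down, right, right, down, down, left, up, left, down, left, left, down, down, down, right, up, right, down, down, left, left, down, down, down, down, down, right, up, right, right, down, down, right, down, right, right, up, right, right, down, right, up, up, right, right, down, left, down, right, right, up, right, up, right, down, down
Counts: {'down': 24, 'right': 21, 'up': 10, 'left': 7}
Most common: down (24 times)

Solution:

┌─┬─────────┬───┬───┬─────┬───┐
│A│↱ ↓      │   │   │     │   │
│ │ ╷ ╶───┐ ╵ ╷ ╵ ╷ ╵ ┌─╴ ╵ ╷ │
│↓│↑│↳ → ↓│   │   │   │     │ │
│ ╵ ├───┐ ├─╴ ├───┴───┴─┬───┘ │
│↳ ↑│↓ ↰│↓│   │         │     │
├───┘ ╷ ╵ ├───┘ ┌─────┐ │ ╶───┤
│↓ ← ↲│↑ ↲│     │     │ │     │
│ ┌───┘ ┌─┘ ┌───┴─╴ ╷ │ └───┐ │
│↓│     │   │       │ │     │ │
│ ├───┐ │ ╶─┼───╴ ┌─┴─┴─┐ ╷ └─┤
│↓│↱ ↓│ │   │     │     │ │   │
│ ╵ ╷ ├─┴─╴ ╵ ┌───┘ ┌─╴ │ ├─╴ │
│↳ ↑│↓│       │     │   │ │   │
├───┘ │ ╶─┬───┘ ┌───┘ ┌─┤ │ ╷ │
│↓ ← ↲│   │     │     │ │ │ │ │
│ ┌───┴─╴ │ ╷ ┌─┴─┐ ╶─┤ │ │ │ │
│↓│       │ │ │   │   │ │ │ │ │
│ │ ┌───┬─┘ │ │ ╷ ├─╴ │ ╵ │ └─┤
│↓│ │   │   │ │ │ │   │   │   │
│ ╵ │ ╶─┤ ╶─┴─┴─┤ │ ╶─┴───┤ ╷ │
│↓  │   │       │ │       │ │ │
│ ┌─┴─╴ ├─┬───┐ │ ├─────┐ └─┘ │
│↓│↱ → ↓│ │   │ │ │     │     │
│ ╵ ┌─┐ │ ╵ ╷ │ ╵ ├───╴ ├─────┤
│↳ ↑│ │↓│   │ │   │↱ → ↓│  ↱ ↓│
├─┬─┘ │ └─┐ │ └───┤ ┌─╴ ├─╴ ╷ │
│ │   │↳ ↓│ │↱ → ↓│↑│↓ ↲│↱ ↑│↓│
│ ╵ ╷ └─╴ └─┘ ┌─╴ ╵ │ ╶─┘ ┌─┘ │
│   │    ↳ → ↑│  ↳ ↑│↳ → ↑│  B│
└───┴─────────┴─────┴─────┴───┘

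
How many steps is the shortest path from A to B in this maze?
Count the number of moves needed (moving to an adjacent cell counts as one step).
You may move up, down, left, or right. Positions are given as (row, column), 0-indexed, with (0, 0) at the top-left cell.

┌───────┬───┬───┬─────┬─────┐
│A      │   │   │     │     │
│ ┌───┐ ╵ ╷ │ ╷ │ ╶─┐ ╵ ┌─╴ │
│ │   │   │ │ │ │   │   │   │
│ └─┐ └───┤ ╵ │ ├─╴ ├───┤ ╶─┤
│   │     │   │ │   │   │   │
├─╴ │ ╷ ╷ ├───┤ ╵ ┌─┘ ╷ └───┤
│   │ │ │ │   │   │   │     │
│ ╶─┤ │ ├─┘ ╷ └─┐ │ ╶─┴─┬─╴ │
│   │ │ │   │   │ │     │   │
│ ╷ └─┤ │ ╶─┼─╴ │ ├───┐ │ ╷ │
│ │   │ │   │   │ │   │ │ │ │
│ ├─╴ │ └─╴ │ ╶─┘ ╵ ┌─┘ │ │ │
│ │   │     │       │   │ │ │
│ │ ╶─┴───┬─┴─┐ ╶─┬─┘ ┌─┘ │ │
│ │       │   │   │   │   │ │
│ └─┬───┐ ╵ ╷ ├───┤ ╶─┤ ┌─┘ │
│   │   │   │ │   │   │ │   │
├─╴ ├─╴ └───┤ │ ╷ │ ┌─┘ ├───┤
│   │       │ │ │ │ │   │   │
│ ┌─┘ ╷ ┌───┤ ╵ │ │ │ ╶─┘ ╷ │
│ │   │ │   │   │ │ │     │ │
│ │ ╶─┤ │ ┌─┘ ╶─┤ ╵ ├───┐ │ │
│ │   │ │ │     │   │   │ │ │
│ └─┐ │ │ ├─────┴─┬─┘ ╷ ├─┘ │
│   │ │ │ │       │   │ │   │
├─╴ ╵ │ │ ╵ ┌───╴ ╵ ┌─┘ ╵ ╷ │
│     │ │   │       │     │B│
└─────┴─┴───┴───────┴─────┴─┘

Using BFS to find shortest path:
Start: (0, 0), End: (13, 13)
Path found:
(0,0) → (1,0) → (2,0) → (2,1) → (3,1) → (3,0) → (4,0) → (4,1) → (5,1) → (5,2) → (6,2) → (6,1) → (7,1) → (7,2) → (7,3) → (7,4) → (8,4) → (8,5) → (7,5) → (7,6) → (8,6) → (9,6) → (10,6) → (10,7) → (9,7) → (8,7) → (8,8) → (9,8) → (10,8) → (11,8) → (11,9) → (10,9) → (9,9) → (8,9) → (7,9) → (7,10) → (6,10) → (6,11) → (5,11) → (4,11) → (4,10) → (4,9) → (3,9) → (3,10) → (2,10) → (2,11) → (3,11) → (3,12) → (3,13) → (4,13) → (4,12) → (5,12) → (6,12) → (7,12) → (7,11) → (8,11) → (9,11) → (9,10) → (10,10) → (10,11) → (10,12) → (9,12) → (9,13) → (10,13) → (11,13) → (12,13) → (13,13)
Number of steps: 66

Solution:

┌───────┬───┬───┬─────┬─────┐
│A      │   │   │     │     │
│ ┌───┐ ╵ ╷ │ ╷ │ ╶─┐ ╵ ┌─╴ │
│↓│   │   │ │ │ │   │   │   │
│ └─┐ └───┤ ╵ │ ├─╴ ├───┤ ╶─┤
│↳ ↓│     │   │ │   │↱ ↓│   │
├─╴ │ ╷ ╷ ├───┤ ╵ ┌─┘ ╷ └───┤
│↓ ↲│ │ │ │   │   │↱ ↑│↳ → ↓│
│ ╶─┤ │ ├─┘ ╷ └─┐ │ ╶─┴─┬─╴ │
│↳ ↓│ │ │   │   │ │↑ ← ↰│↓ ↲│
│ ╷ └─┤ │ ╶─┼─╴ │ ├───┐ │ ╷ │
│ │↳ ↓│ │   │   │ │   │↑│↓│ │
│ ├─╴ │ └─╴ │ ╶─┘ ╵ ┌─┘ │ │ │
│ │↓ ↲│     │       │↱ ↑│↓│ │
│ │ ╶─┴───┬─┴─┐ ╶─┬─┘ ┌─┘ │ │
│ │↳ → → ↓│↱ ↓│   │↱ ↑│↓ ↲│ │
│ └─┬───┐ ╵ ╷ ├───┤ ╶─┤ ┌─┘ │
│   │   │↳ ↑│↓│↱ ↓│↑  │↓│   │
├─╴ ├─╴ └───┤ │ ╷ │ ┌─┘ ├───┤
│   │       │↓│↑│↓│↑│↓ ↲│↱ ↓│
│ ┌─┘ ╷ ┌───┤ ╵ │ │ │ ╶─┘ ╷ │
│ │   │ │   │↳ ↑│↓│↑│↳ → ↑│↓│
│ │ ╶─┤ │ ┌─┘ ╶─┤ ╵ ├───┐ │ │
│ │   │ │ │     │↳ ↑│   │ │↓│
│ └─┐ │ │ ├─────┴─┬─┘ ╷ ├─┘ │
│   │ │ │ │       │   │ │  ↓│
├─╴ ╵ │ │ ╵ ┌───╴ ╵ ┌─┘ ╵ ╷ │
│     │ │   │       │     │B│
└─────┴─┴───┴───────┴─────┴─┘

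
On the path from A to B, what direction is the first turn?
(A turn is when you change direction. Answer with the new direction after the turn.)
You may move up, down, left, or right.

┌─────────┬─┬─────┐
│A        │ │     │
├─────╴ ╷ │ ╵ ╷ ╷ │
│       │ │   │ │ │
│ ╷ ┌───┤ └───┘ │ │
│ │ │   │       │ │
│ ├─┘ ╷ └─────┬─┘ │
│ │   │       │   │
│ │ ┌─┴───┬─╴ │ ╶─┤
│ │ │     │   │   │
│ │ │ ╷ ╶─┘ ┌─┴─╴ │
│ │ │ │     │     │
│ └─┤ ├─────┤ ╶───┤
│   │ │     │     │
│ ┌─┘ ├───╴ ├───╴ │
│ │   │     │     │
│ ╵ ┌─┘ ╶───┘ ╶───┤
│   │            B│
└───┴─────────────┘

Directions: right, right, right, right, down, down, right, right, right, up, up, right, down, down, down, left, down, right, down, left, left, down, right, right, down, left, left, down, right, right
First turn direction: down

Solution:

┌─────────┬─┬─────┐
│A → → → ↓│ │  ↱ ↓│
├─────╴ ╷ │ ╵ ╷ ╷ │
│       │↓│   │↑│↓│
│ ╷ ┌───┤ └───┘ │ │
│ │ │   │↳ → → ↑│↓│
│ ├─┘ ╷ └─────┬─┘ │
│ │   │       │↓ ↲│
│ │ ┌─┴───┬─╴ │ ╶─┤
│ │ │     │   │↳ ↓│
│ │ │ ╷ ╶─┘ ┌─┴─╴ │
│ │ │ │     │↓ ← ↲│
│ └─┤ ├─────┤ ╶───┤
│   │ │     │↳ → ↓│
│ ┌─┘ ├───╴ ├───╴ │
│ │   │     │↓ ← ↲│
│ ╵ ┌─┘ ╶───┘ ╶───┤
│   │        ↳ → B│
└───┴─────────────┘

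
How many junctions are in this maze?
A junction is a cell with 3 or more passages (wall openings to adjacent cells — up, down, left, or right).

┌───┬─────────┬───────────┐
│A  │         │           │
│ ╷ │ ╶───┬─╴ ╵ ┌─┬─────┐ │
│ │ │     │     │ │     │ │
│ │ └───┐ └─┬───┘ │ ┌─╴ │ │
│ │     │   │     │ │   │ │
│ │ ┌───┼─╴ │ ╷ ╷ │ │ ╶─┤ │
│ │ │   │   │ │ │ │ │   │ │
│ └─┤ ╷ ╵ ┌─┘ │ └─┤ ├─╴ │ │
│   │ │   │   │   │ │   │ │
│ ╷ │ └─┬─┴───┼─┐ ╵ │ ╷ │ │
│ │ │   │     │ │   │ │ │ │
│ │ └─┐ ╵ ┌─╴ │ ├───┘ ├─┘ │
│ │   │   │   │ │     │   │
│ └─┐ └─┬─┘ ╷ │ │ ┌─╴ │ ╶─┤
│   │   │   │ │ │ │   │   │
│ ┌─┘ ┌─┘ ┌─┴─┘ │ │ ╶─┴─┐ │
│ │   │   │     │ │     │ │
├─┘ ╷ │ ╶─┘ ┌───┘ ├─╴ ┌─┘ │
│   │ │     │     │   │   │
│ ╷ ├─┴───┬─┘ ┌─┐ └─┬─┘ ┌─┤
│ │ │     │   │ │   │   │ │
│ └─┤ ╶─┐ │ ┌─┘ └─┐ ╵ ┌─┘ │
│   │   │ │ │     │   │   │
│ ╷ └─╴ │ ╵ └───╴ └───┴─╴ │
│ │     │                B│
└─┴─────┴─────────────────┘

Checking each cell for number of passages:

Junctions found (3+ passages):
  (1, 6): 3 passages
  (2, 1): 3 passages
  (2, 7): 3 passages
  (2, 8): 3 passages
  (4, 0): 3 passages
  (4, 11): 3 passages
  (6, 6): 3 passages
  (6, 10): 3 passages
  (7, 0): 3 passages
  (7, 2): 3 passages
  (8, 2): 3 passages
  (8, 10): 3 passages
  (9, 1): 3 passages
  (9, 8): 3 passages
  (11, 0): 3 passages
  (11, 7): 3 passages
  (11, 12): 3 passages
  (12, 5): 3 passages
  (12, 8): 3 passages
Total junctions: 19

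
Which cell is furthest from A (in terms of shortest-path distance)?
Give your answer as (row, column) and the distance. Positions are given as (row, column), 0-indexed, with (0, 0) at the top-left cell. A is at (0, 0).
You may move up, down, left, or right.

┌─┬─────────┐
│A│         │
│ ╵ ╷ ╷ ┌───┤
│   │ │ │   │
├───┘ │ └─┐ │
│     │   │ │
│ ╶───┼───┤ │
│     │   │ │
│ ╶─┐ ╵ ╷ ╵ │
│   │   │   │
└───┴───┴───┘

Computing BFS distances from A to all cells:
Furthest cell: (1, 4)
Distance: 21 steps

Path from A to the furthest cell:

┌─┬─────────┐
│A│↱ ↓      │
│ ╵ ╷ ╷ ┌───┤
│↳ ↑│↓│ │B ↰│
├───┘ │ └─┐ │
│↓ ← ↲│   │↑│
│ ╶───┼───┤ │
│↳ → ↓│↱ ↓│↑│
│ ╶─┐ ╵ ╷ ╵ │
│   │↳ ↑│↳ ↑│
└───┴───┴───┘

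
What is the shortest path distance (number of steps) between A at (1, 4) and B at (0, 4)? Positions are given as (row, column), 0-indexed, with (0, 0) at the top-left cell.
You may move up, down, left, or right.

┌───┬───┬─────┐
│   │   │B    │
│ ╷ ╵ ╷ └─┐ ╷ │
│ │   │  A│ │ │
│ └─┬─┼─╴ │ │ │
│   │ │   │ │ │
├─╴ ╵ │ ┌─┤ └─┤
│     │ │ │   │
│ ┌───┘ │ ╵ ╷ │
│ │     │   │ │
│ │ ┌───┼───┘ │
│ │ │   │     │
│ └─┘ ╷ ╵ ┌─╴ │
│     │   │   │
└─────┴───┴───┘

Finding path from (1, 4) to (0, 4):
Path: (1,4) → (1,3) → (0,3) → (0,2) → (1,2) → (1,1) → (0,1) → (0,0) → (1,0) → (2,0) → (2,1) → (3,1) → (3,0) → (4,0) → (5,0) → (6,0) → (6,1) → (6,2) → (5,2) → (5,3) → (6,3) → (6,4) → (5,4) → (5,5) → (5,6) → (4,6) → (3,6) → (3,5) → (2,5) → (1,5) → (0,5) → (0,4)
Distance: 31 steps

Solution:

┌───┬───┬─────┐
│↓ ↰│↓ ↰│B ↰  │
│ ╷ ╵ ╷ └─┐ ╷ │
│↓│↑ ↲│↑ A│↑│ │
│ └─┬─┼─╴ │ │ │
│↳ ↓│ │   │↑│ │
├─╴ ╵ │ ┌─┤ └─┤
│↓ ↲  │ │ │↑ ↰│
│ ┌───┘ │ ╵ ╷ │
│↓│     │   │↑│
│ │ ┌───┼───┘ │
│↓│ │↱ ↓│↱ → ↑│
│ └─┘ ╷ ╵ ┌─╴ │
│↳ → ↑│↳ ↑│   │
└─────┴───┴───┘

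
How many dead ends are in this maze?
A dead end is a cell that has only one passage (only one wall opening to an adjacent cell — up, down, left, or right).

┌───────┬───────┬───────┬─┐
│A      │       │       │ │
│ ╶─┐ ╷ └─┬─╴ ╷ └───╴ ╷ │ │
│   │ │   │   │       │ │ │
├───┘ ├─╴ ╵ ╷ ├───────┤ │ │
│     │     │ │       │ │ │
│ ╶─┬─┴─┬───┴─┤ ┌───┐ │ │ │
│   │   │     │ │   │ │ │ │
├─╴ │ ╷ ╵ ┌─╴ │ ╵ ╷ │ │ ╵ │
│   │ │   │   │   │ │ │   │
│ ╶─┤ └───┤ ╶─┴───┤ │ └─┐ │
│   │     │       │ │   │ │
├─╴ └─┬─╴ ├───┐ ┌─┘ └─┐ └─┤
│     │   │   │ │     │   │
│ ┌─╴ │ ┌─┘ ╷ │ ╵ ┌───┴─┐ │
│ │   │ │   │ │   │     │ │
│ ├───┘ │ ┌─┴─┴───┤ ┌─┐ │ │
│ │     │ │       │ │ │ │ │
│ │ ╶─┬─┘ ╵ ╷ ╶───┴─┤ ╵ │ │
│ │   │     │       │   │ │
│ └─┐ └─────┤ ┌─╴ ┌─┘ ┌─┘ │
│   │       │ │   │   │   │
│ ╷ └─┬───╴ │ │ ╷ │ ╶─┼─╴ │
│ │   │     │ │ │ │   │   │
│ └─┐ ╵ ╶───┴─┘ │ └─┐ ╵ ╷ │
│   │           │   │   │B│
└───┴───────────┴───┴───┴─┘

Checking each cell for number of passages:

Dead ends found at positions:
  (0, 4)
  (0, 8)
  (0, 12)
  (1, 1)
  (2, 3)
  (2, 6)
  (5, 8)
  (5, 12)
  (6, 10)
  (7, 1)
  (7, 6)
  (8, 8)
  (8, 9)
  (8, 10)
  (9, 3)
  (9, 9)
  (10, 11)
  (11, 6)
  (12, 1)
  (12, 9)
  (12, 12)
Total dead ends: 21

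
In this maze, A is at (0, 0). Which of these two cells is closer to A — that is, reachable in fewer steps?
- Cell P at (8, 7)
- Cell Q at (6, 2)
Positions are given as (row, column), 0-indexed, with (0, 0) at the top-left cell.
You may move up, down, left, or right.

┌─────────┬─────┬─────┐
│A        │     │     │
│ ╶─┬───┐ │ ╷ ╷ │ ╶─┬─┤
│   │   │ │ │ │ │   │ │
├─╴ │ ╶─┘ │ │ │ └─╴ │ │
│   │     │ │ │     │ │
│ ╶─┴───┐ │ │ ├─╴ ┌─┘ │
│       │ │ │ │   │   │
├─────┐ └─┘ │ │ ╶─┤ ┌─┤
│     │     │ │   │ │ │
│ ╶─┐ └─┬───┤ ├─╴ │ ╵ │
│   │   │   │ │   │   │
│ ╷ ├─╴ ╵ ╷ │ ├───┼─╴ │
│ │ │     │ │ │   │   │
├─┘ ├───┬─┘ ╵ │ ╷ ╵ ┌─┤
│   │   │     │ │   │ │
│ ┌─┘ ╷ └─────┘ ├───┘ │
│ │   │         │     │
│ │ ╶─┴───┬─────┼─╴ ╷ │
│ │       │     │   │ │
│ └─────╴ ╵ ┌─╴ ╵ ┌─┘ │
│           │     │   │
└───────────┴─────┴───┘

Shortest path A → P at (8, 7): 59 steps
Shortest path A → Q at (6, 2): 30 steps

Q is closer (30 steps vs 59 steps).

Path to P:

┌─────────┬─────┬─────┐
│A        │↱ ↓  │     │
│ ╶─┬───┐ │ ╷ ╷ │ ╶─┬─┤
│↳ ↓│   │ │↑│↓│ │   │ │
├─╴ │ ╶─┘ │ │ │ └─╴ │ │
│↓ ↲│     │↑│↓│     │ │
│ ╶─┴───┐ │ │ ├─╴ ┌─┘ │
│↳ → → ↓│ │↑│↓│   │   │
├─────┐ └─┘ │ │ ╶─┤ ┌─┤
│↓ ← ↰│↳ → ↑│↓│   │ │ │
│ ╶─┐ └─┬───┤ ├─╴ │ ╵ │
│↳ ↓│↑ ↰│↓ ↰│↓│   │   │
│ ╷ ├─╴ ╵ ╷ │ ├───┼─╴ │
│ │↓│  ↑ ↲│↑│↓│   │   │
├─┘ ├───┬─┘ ╵ │ ╷ ╵ ┌─┤
│↓ ↲│↱ ↓│  ↑ ↲│ │   │ │
│ ┌─┘ ╷ └─────┘ ├───┘ │
│↓│↱ ↑│↳ → → → P│     │
│ │ ╶─┴───┬─────┼─╴ ╷ │
│↓│↑ ← ← ↰│     │   │ │
│ └─────╴ ╵ ┌─╴ ╵ ┌─┘ │
│↳ → → → ↑  │     │   │
└───────────┴─────┴───┘

Path to Q:

┌─────────┬─────┬─────┐
│A        │↱ ↓  │     │
│ ╶─┬───┐ │ ╷ ╷ │ ╶─┬─┤
│↳ ↓│   │ │↑│↓│ │   │ │
├─╴ │ ╶─┘ │ │ │ └─╴ │ │
│↓ ↲│     │↑│↓│     │ │
│ ╶─┴───┐ │ │ ├─╴ ┌─┘ │
│↳ → → ↓│ │↑│↓│   │   │
├─────┐ └─┘ │ │ ╶─┤ ┌─┤
│     │↳ → ↑│↓│   │ │ │
│ ╶─┐ └─┬───┤ ├─╴ │ ╵ │
│   │   │↓ ↰│↓│   │   │
│ ╷ ├─╴ ╵ ╷ │ ├───┼─╴ │
│ │ │Q ← ↲│↑│↓│   │   │
├─┘ ├───┬─┘ ╵ │ ╷ ╵ ┌─┤
│   │   │  ↑ ↲│ │   │ │
│ ┌─┘ ╷ └─────┘ ├───┘ │
│ │   │         │     │
│ │ ╶─┴───┬─────┼─╴ ╷ │
│ │       │     │   │ │
│ └─────╴ ╵ ┌─╴ ╵ ┌─┘ │
│           │     │   │
└───────────┴─────┴───┘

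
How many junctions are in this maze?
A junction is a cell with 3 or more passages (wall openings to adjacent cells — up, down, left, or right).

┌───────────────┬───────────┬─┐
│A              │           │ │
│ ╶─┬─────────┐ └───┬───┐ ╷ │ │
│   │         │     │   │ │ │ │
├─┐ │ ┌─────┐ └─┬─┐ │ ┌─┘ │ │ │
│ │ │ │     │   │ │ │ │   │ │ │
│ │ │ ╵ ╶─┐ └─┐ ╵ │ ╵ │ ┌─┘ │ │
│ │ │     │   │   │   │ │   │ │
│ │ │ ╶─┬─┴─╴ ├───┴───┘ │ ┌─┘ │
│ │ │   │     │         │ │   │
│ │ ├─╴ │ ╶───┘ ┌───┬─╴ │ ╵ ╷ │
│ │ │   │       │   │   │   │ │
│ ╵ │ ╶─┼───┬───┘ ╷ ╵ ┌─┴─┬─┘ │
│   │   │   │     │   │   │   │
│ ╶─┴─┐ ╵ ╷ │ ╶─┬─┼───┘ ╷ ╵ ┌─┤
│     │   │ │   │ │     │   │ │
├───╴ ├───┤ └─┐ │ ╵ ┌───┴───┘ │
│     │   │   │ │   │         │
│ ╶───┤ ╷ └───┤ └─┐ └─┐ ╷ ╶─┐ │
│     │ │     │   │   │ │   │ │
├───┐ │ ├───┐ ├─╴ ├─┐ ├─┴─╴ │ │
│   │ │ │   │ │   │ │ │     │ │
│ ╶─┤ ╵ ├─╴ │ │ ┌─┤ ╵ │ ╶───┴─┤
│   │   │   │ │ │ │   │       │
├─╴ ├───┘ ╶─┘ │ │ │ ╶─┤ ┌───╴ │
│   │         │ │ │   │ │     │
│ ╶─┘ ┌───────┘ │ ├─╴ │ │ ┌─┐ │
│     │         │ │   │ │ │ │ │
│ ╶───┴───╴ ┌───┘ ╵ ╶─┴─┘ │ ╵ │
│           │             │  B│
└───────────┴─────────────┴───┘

Checking each cell for number of passages:

Junctions found (3+ passages):
  (0, 12): 3 passages
  (3, 2): 3 passages
  (3, 3): 3 passages
  (4, 11): 3 passages
  (4, 14): 3 passages
  (6, 0): 3 passages
  (8, 9): 3 passages
  (8, 11): 3 passages
  (8, 12): 3 passages
  (8, 14): 3 passages
  (11, 9): 3 passages
  (11, 11): 3 passages
  (12, 4): 3 passages
  (12, 14): 3 passages
  (13, 0): 3 passages
  (13, 5): 3 passages
  (14, 8): 3 passages
  (14, 9): 3 passages
Total junctions: 18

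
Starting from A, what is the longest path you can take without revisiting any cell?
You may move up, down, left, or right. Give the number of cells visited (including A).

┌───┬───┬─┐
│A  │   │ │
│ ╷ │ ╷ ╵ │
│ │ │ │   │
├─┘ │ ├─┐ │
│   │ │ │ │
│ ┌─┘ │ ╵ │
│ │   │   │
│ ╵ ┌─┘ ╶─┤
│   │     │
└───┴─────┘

Finding longest simple path using DFS:
Start: (0, 0)
Longest path visits 21 cells
Path: A → right → down → down → left → down → down → right → up → right → up → up → up → right → down → right → down → down → left → down → left

Solution:

┌───┬───┬─┐
│A ↓│↱ ↓│ │
│ ╷ │ ╷ ╵ │
│ │↓│↑│↳ ↓│
├─┘ │ ├─┐ │
│↓ ↲│↑│ │↓│
│ ┌─┘ │ ╵ │
│↓│↱ ↑│↓ ↲│
│ ╵ ┌─┘ ╶─┤
│↳ ↑│B ↲  │
└───┴─────┘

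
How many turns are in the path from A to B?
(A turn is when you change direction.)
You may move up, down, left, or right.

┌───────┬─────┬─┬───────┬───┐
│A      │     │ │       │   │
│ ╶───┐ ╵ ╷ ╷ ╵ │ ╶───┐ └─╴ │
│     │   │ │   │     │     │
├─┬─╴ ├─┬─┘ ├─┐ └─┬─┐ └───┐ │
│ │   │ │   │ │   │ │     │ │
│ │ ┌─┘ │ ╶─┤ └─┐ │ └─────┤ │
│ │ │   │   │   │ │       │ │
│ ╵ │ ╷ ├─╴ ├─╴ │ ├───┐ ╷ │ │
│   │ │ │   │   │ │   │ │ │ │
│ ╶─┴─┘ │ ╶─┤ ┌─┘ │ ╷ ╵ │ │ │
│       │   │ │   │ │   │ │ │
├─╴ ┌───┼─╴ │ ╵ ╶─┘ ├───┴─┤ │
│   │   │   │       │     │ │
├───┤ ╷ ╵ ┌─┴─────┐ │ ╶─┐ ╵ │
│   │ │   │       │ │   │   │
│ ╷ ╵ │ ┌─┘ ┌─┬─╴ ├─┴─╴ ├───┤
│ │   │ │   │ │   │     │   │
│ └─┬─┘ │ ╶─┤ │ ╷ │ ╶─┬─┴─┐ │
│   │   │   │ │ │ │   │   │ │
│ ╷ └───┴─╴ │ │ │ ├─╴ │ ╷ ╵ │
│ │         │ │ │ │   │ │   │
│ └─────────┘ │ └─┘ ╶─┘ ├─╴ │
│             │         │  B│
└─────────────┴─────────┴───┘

Directions: right, right, right, down, right, up, right, down, down, left, down, right, down, left, down, right, down, left, down, left, up, left, down, down, left, up, left, down, down, right, down, right, right, right, right, up, left, up, right, up, right, right, right, down, left, down, down, down, right, right, right, right, up, up, right, down, right, down
Number of turns: 41

Solution:

┌───────┬─────┬─┬───────┬───┐
│A → → ↓│↱ ↓  │ │       │   │
│ ╶───┐ ╵ ╷ ╷ ╵ │ ╶───┐ └─╴ │
│     │↳ ↑│↓│   │     │     │
├─┬─╴ ├─┬─┘ ├─┐ └─┬─┐ └───┐ │
│ │   │ │↓ ↲│ │   │ │     │ │
│ │ ┌─┘ │ ╶─┤ └─┐ │ └─────┤ │
│ │ │   │↳ ↓│   │ │       │ │
│ ╵ │ ╷ ├─╴ ├─╴ │ ├───┐ ╷ │ │
│   │ │ │↓ ↲│   │ │   │ │ │ │
│ ╶─┴─┘ │ ╶─┤ ┌─┘ │ ╷ ╵ │ │ │
│       │↳ ↓│ │   │ │   │ │ │
├─╴ ┌───┼─╴ │ ╵ ╶─┘ ├───┴─┤ │
│   │↓ ↰│↓ ↲│       │     │ │
├───┤ ╷ ╵ ┌─┴─────┐ │ ╶─┐ ╵ │
│↓ ↰│↓│↑ ↲│↱ → → ↓│ │   │   │
│ ╷ ╵ │ ┌─┘ ┌─┬─╴ ├─┴─╴ ├───┤
│↓│↑ ↲│ │↱ ↑│ │↓ ↲│     │   │
│ └─┬─┘ │ ╶─┤ │ ╷ │ ╶─┬─┴─┐ │
│↳ ↓│   │↑ ↰│ │↓│ │   │↱ ↓│ │
│ ╷ └───┴─╴ │ │ │ ├─╴ │ ╷ ╵ │
│ │↳ → → → ↑│ │↓│ │   │↑│↳ ↓│
│ └─────────┘ │ └─┘ ╶─┘ ├─╴ │
│             │↳ → → → ↑│  B│
└─────────────┴─────────┴───┘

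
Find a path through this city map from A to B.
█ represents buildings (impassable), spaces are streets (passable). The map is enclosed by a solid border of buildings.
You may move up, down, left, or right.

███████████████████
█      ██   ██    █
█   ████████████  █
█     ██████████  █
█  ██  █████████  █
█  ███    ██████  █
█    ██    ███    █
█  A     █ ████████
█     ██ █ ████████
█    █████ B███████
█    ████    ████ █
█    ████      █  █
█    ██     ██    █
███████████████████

Finding the shortest path from A to B:
Movement: cardinal only
Path length: 12 steps
Directions: right → right → right → right → up → right → right → right → down → down → down → right

Solution:

███████████████████
█      ██   ██    █
█   ████████████  █
█     ██████████  █
█  ██  █████████  █
█  ███    ██████  █
█    ██↱→→↓███    █
█  A→→→↑ █↓████████
█     ██ █↓████████
█    █████↳B███████
█    ████    ████ █
█    ████      █  █
█    ██     ██    █
███████████████████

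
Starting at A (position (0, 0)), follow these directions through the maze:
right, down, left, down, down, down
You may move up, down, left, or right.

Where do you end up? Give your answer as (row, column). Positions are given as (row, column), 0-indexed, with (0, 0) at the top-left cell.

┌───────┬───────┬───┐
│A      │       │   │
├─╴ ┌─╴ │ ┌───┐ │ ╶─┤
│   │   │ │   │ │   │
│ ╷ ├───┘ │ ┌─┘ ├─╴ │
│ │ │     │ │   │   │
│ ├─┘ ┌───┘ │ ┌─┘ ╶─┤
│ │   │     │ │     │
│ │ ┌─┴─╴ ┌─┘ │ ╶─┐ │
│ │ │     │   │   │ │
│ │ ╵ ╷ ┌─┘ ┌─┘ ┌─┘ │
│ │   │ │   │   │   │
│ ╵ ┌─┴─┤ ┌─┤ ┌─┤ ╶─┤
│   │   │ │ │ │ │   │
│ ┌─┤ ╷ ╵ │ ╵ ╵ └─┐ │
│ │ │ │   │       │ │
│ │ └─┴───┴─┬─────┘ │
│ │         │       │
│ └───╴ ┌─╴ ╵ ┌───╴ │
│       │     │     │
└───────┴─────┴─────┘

Following directions step by step:
Start: (0, 0)
  right: (0, 0) → (0, 1)
  down: (0, 1) → (1, 1)
  left: (1, 1) → (1, 0)
  down: (1, 0) → (2, 0)
  down: (2, 0) → (3, 0)
  down: (3, 0) → (4, 0)
Final position: (4, 0)

Path taken:

┌───────┬───────┬───┐
│A ↓    │       │   │
├─╴ ┌─╴ │ ┌───┐ │ ╶─┤
│↓ ↲│   │ │   │ │   │
│ ╷ ├───┘ │ ┌─┘ ├─╴ │
│↓│ │     │ │   │   │
│ ├─┘ ┌───┘ │ ┌─┘ ╶─┤
│↓│   │     │ │     │
│ │ ┌─┴─╴ ┌─┘ │ ╶─┐ │
│B│ │     │   │   │ │
│ │ ╵ ╷ ┌─┘ ┌─┘ ┌─┘ │
│ │   │ │   │   │   │
│ ╵ ┌─┴─┤ ┌─┤ ┌─┤ ╶─┤
│   │   │ │ │ │ │   │
│ ┌─┤ ╷ ╵ │ ╵ ╵ └─┐ │
│ │ │ │   │       │ │
│ │ └─┴───┴─┬─────┘ │
│ │         │       │
│ └───╴ ┌─╴ ╵ ┌───╴ │
│       │     │     │
└───────┴─────┴─────┘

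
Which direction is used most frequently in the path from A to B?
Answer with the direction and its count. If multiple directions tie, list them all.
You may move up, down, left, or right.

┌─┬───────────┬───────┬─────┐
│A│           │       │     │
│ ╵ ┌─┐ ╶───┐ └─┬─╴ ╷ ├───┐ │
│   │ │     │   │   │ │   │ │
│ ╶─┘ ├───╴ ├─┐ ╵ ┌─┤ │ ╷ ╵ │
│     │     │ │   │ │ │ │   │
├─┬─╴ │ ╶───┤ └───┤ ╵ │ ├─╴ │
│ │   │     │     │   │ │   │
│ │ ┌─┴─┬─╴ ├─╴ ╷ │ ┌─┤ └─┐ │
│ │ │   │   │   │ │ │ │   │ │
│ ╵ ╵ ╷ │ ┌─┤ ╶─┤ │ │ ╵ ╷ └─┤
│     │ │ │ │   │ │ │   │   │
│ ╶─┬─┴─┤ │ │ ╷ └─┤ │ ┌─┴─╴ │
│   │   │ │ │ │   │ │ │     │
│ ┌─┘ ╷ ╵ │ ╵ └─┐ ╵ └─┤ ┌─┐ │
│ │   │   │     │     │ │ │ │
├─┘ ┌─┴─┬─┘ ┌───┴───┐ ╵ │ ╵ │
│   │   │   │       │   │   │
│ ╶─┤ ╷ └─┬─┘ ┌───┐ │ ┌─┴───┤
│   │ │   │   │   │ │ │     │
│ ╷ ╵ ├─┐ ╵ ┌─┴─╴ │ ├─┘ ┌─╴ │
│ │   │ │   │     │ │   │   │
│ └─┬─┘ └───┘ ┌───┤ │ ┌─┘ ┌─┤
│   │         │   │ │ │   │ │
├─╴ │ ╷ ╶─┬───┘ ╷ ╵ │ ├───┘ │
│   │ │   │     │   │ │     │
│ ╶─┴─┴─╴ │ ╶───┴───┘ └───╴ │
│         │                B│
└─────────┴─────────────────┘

Directions: down, right, up, right, right, down, right, right, down, left, left, down, right, right, down, left, down, down, down, left, up, left, down, left, down, left, down, right, down, right, up, up, right, down, right, down, right, up, right, up, right, right, right, down, down, down, down, left, up, left, down, left, left, down, right, right, right, right, right, right, right, right
Counts: {'down': 20, 'right': 24, 'up': 7, 'left': 11}
Most common: right (24 times)

Solution:

┌─┬───────────┬───────┬─────┐
│A│↱ → ↓      │       │     │
│ ╵ ┌─┐ ╶───┐ └─┬─╴ ╷ ├───┐ │
│↳ ↑│ │↳ → ↓│   │   │ │   │ │
│ ╶─┘ ├───╴ ├─┐ ╵ ┌─┤ │ ╷ ╵ │
│     │↓ ← ↲│ │   │ │ │ │   │
├─┬─╴ │ ╶───┤ └───┤ ╵ │ ├─╴ │
│ │   │↳ → ↓│     │   │ │   │
│ │ ┌─┴─┬─╴ ├─╴ ╷ │ ┌─┤ └─┐ │
│ │ │   │↓ ↲│   │ │ │ │   │ │
│ ╵ ╵ ╷ │ ┌─┤ ╶─┤ │ │ ╵ ╷ └─┤
│     │ │↓│ │   │ │ │   │   │
│ ╶─┬─┴─┤ │ │ ╷ └─┤ │ ┌─┴─╴ │
│   │↓ ↰│↓│ │ │   │ │ │     │
│ ┌─┘ ╷ ╵ │ ╵ └─┐ ╵ └─┤ ┌─┐ │
│ │↓ ↲│↑ ↲│     │     │ │ │ │
├─┘ ┌─┴─┬─┘ ┌───┴───┐ ╵ │ ╵ │
│↓ ↲│↱ ↓│   │↱ → → ↓│   │   │
│ ╶─┤ ╷ └─┬─┘ ┌───┐ │ ┌─┴───┤
│↳ ↓│↑│↳ ↓│↱ ↑│   │↓│ │     │
│ ╷ ╵ ├─┐ ╵ ┌─┴─╴ │ ├─┘ ┌─╴ │
│ │↳ ↑│ │↳ ↑│     │↓│   │   │
│ └─┬─┘ └───┘ ┌───┤ │ ┌─┘ ┌─┤
│   │         │↓ ↰│↓│ │   │ │
├─╴ │ ╷ ╶─┬───┘ ╷ ╵ │ ├───┘ │
│   │ │   │↓ ← ↲│↑ ↲│ │     │
│ ╶─┴─┴─╴ │ ╶───┴───┘ └───╴ │
│         │↳ → → → → → → → B│
└─────────┴─────────────────┘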